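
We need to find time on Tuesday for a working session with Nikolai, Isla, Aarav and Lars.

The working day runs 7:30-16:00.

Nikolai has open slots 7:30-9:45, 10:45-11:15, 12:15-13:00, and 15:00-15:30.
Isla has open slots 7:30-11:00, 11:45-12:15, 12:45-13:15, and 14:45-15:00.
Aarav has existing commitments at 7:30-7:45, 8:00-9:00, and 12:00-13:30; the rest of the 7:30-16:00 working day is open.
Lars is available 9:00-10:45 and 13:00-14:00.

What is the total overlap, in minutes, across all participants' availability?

45 minutes

Aarav free within 07:30–16:00: 07:45–08:00, 09:00–12:00, 13:30–16:00.
Nikolai ∩ Isla: 07:30–09:45, 10:45–11:00, 12:45–13:00.
Nikolai ∩ Isla ∩ Aarav: 07:45–08:00, 09:00–09:45, 10:45–11:00.
Nikolai ∩ Isla ∩ Aarav ∩ Lars: 09:00–09:45.
Total common minutes: 45.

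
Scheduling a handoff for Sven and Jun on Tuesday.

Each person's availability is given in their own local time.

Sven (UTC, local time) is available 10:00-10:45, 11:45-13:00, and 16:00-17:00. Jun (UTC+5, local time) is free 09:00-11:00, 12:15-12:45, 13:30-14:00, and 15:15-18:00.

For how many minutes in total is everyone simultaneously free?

105 minutes

Sven → UTC: 10:00–10:45, 11:45–13:00, 16:00–17:00.
Jun → UTC: 04:00–06:00, 07:15–07:45, 08:30–09:00, 10:15–13:00.
Sven ∩ Jun: 10:15–10:45, 11:45–13:00.
Total common minutes: 30 + 75 = 105.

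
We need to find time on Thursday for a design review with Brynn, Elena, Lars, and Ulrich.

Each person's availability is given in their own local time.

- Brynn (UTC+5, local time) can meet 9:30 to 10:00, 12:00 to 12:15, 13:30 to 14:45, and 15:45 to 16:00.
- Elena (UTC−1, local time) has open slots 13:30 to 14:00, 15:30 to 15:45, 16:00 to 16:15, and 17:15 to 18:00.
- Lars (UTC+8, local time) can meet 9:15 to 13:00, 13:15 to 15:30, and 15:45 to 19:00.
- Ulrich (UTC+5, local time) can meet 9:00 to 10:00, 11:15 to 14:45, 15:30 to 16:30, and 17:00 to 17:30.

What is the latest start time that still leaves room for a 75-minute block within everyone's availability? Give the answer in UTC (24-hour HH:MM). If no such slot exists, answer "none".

Brynn → UTC: 04:30–05:00, 07:00–07:15, 08:30–09:45, 10:45–11:00.
Elena → UTC: 14:30–15:00, 16:30–16:45, 17:00–17:15, 18:15–19:00.
Lars → UTC: 01:15–05:00, 05:15–07:30, 07:45–11:00.
Ulrich → UTC: 04:00–05:00, 06:15–09:45, 10:30–11:30, 12:00–12:30.
Brynn ∩ Elena: (none).
Brynn ∩ Elena ∩ Lars: (none).
Brynn ∩ Elena ∩ Lars ∩ Ulrich: (none).
Windows ≥ 75 min: (none).

none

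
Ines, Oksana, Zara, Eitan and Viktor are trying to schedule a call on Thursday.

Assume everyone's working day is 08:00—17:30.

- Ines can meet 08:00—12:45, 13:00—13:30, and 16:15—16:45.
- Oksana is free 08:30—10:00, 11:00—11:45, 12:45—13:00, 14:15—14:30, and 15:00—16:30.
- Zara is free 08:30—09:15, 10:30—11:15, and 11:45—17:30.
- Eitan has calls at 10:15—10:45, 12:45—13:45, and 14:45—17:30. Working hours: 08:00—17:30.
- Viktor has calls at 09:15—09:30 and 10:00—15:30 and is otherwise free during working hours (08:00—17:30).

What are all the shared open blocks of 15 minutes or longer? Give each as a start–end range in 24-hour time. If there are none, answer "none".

08:30–09:15

Eitan free within 08:00–17:30: 08:00–10:15, 10:45–12:45, 13:45–14:45.
Viktor free within 08:00–17:30: 08:00–09:15, 09:30–10:00, 15:30–17:30.
Ines ∩ Oksana: 08:30–10:00, 11:00–11:45, 16:15–16:30.
Ines ∩ Oksana ∩ Zara: 08:30–09:15, 11:00–11:15, 16:15–16:30.
Ines ∩ Oksana ∩ Zara ∩ Eitan: 08:30–09:15, 11:00–11:15.
Ines ∩ Oksana ∩ Zara ∩ Eitan ∩ Viktor: 08:30–09:15.
Windows ≥ 15 min: 08:30–09:15.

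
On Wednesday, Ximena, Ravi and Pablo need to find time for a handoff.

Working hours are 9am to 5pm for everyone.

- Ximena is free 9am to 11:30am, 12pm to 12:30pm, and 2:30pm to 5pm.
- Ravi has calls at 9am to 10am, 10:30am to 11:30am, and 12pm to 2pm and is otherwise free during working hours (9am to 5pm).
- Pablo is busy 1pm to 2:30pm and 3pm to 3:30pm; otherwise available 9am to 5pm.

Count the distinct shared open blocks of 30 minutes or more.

Ravi free within 09:00–17:00: 10:00–10:30, 11:30–12:00, 14:00–17:00.
Pablo free within 09:00–17:00: 09:00–13:00, 14:30–15:00, 15:30–17:00.
Ximena ∩ Ravi: 10:00–10:30, 14:30–17:00.
Ximena ∩ Ravi ∩ Pablo: 10:00–10:30, 14:30–15:00, 15:30–17:00.
Windows ≥ 30 min: 10:00–10:30, 14:30–15:00, 15:30–17:00.
That's 3 windows.

3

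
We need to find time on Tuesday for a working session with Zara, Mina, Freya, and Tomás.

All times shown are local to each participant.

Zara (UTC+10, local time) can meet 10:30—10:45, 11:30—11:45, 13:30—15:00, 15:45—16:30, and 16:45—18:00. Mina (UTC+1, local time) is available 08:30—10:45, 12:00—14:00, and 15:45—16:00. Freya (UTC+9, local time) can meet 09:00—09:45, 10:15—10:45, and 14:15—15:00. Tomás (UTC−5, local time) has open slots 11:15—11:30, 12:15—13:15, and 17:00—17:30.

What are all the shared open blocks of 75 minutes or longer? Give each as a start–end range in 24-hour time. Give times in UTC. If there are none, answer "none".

Zara → UTC: 00:30–00:45, 01:30–01:45, 03:30–05:00, 05:45–06:30, 06:45–08:00.
Mina → UTC: 07:30–09:45, 11:00–13:00, 14:45–15:00.
Freya → UTC: 00:00–00:45, 01:15–01:45, 05:15–06:00.
Tomás → UTC: 16:15–16:30, 17:15–18:15, 22:00–22:30.
Zara ∩ Mina: 07:30–08:00.
Zara ∩ Mina ∩ Freya: (none).
Zara ∩ Mina ∩ Freya ∩ Tomás: (none).
Windows ≥ 75 min: (none).

none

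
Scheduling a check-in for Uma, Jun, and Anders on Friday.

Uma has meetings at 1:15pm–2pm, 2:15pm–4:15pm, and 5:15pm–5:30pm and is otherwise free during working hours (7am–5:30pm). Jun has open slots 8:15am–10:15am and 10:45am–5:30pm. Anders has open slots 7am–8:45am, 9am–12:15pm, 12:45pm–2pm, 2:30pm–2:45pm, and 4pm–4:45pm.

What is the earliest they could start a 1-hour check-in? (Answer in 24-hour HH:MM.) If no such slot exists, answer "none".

Uma free within 07:00–17:30: 07:00–13:15, 14:00–14:15, 16:15–17:15.
Uma ∩ Jun: 08:15–10:15, 10:45–13:15, 14:00–14:15, 16:15–17:15.
Uma ∩ Jun ∩ Anders: 08:15–08:45, 09:00–10:15, 10:45–12:15, 12:45–13:15, 16:15–16:45.
Windows ≥ 60 min: 09:00–10:15, 10:45–12:15.
Earliest such window starts at 09:00.

09:00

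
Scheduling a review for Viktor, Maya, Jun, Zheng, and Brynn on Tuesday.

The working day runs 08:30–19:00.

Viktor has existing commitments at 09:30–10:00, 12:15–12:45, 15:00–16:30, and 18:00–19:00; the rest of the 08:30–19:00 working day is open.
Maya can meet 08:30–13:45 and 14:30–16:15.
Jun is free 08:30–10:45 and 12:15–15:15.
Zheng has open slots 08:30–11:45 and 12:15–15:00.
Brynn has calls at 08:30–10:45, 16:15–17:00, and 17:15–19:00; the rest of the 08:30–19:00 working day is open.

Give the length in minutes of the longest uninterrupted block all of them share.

60 minutes

Viktor free within 08:30–19:00: 08:30–09:30, 10:00–12:15, 12:45–15:00, 16:30–18:00.
Brynn free within 08:30–19:00: 10:45–16:15, 17:00–17:15.
Viktor ∩ Maya: 08:30–09:30, 10:00–12:15, 12:45–13:45, 14:30–15:00.
Viktor ∩ Maya ∩ Jun: 08:30–09:30, 10:00–10:45, 12:45–13:45, 14:30–15:00.
Viktor ∩ Maya ∩ Jun ∩ Zheng: 08:30–09:30, 10:00–10:45, 12:45–13:45, 14:30–15:00.
Viktor ∩ Maya ∩ Jun ∩ Zheng ∩ Brynn: 12:45–13:45, 14:30–15:00.
Common window lengths: 60, 30 min; longest is 60.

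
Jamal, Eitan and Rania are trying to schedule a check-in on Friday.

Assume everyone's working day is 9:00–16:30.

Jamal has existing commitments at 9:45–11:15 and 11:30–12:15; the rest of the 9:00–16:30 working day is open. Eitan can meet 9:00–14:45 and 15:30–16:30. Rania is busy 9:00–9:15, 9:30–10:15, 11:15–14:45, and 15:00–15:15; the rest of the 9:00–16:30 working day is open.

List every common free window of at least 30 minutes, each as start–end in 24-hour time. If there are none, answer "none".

15:30–16:30

Jamal free within 09:00–16:30: 09:00–09:45, 11:15–11:30, 12:15–16:30.
Rania free within 09:00–16:30: 09:15–09:30, 10:15–11:15, 14:45–15:00, 15:15–16:30.
Jamal ∩ Eitan: 09:00–09:45, 11:15–11:30, 12:15–14:45, 15:30–16:30.
Jamal ∩ Eitan ∩ Rania: 09:15–09:30, 15:30–16:30.
Windows ≥ 30 min: 15:30–16:30.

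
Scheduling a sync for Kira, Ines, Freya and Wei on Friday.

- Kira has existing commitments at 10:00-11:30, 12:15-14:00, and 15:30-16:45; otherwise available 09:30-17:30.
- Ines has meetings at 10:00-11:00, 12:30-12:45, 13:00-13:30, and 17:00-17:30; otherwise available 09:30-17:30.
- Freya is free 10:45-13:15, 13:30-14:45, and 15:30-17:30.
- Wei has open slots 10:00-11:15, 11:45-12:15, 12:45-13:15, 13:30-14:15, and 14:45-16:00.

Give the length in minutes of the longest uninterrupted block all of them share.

Kira free within 09:30–17:30: 09:30–10:00, 11:30–12:15, 14:00–15:30, 16:45–17:30.
Ines free within 09:30–17:30: 09:30–10:00, 11:00–12:30, 12:45–13:00, 13:30–17:00.
Kira ∩ Ines: 09:30–10:00, 11:30–12:15, 14:00–15:30, 16:45–17:00.
Kira ∩ Ines ∩ Freya: 11:30–12:15, 14:00–14:45, 16:45–17:00.
Kira ∩ Ines ∩ Freya ∩ Wei: 11:45–12:15, 14:00–14:15.
Common window lengths: 30, 15 min; longest is 30.

30 minutes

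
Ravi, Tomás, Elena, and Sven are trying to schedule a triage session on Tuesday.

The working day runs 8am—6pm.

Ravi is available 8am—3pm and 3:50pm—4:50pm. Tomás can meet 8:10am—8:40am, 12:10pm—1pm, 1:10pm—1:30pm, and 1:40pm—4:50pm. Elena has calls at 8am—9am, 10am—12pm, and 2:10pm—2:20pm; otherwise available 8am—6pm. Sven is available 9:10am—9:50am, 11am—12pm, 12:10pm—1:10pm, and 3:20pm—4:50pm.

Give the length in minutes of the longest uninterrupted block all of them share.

Elena free within 08:00–18:00: 09:00–10:00, 12:00–14:10, 14:20–18:00.
Ravi ∩ Tomás: 08:10–08:40, 12:10–13:00, 13:10–13:30, 13:40–15:00, 15:50–16:50.
Ravi ∩ Tomás ∩ Elena: 12:10–13:00, 13:10–13:30, 13:40–14:10, 14:20–15:00, 15:50–16:50.
Ravi ∩ Tomás ∩ Elena ∩ Sven: 12:10–13:00, 15:50–16:50.
Common window lengths: 50, 60 min; longest is 60.

60 minutes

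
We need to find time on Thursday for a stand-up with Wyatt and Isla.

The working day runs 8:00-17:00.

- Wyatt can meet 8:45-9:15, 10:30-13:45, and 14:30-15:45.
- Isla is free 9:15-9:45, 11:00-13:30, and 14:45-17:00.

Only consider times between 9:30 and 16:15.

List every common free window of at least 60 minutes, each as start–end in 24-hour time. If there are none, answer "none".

11:00–13:30, 14:45–15:45

Wyatt ∩ Isla: 11:00–13:30, 14:45–15:45.
Restricted to 09:30–16:15: 11:00–13:30, 14:45–15:45.
Windows ≥ 60 min: 11:00–13:30, 14:45–15:45.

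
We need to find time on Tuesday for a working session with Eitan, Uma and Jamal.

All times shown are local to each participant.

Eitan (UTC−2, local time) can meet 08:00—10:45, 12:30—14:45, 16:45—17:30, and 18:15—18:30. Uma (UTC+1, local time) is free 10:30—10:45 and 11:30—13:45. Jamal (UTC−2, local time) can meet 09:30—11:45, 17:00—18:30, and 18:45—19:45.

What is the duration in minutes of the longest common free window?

Eitan → UTC: 10:00–12:45, 14:30–16:45, 18:45–19:30, 20:15–20:30.
Uma → UTC: 09:30–09:45, 10:30–12:45.
Jamal → UTC: 11:30–13:45, 19:00–20:30, 20:45–21:45.
Eitan ∩ Uma: 10:30–12:45.
Eitan ∩ Uma ∩ Jamal: 11:30–12:45.
Single common window of 75 minutes.

75 minutes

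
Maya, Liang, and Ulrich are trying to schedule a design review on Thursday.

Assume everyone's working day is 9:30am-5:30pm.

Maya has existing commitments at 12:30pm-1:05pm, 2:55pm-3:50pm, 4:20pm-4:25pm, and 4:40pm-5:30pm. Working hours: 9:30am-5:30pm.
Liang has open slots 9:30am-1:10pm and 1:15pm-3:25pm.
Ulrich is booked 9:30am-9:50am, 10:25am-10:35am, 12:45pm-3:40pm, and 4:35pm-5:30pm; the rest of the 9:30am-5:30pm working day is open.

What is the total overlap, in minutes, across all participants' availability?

150 minutes

Maya free within 09:30–17:30: 09:30–12:30, 13:05–14:55, 15:50–16:20, 16:25–16:40.
Ulrich free within 09:30–17:30: 09:50–10:25, 10:35–12:45, 15:40–16:35.
Maya ∩ Liang: 09:30–12:30, 13:05–13:10, 13:15–14:55.
Maya ∩ Liang ∩ Ulrich: 09:50–10:25, 10:35–12:30.
Total common minutes: 35 + 115 = 150.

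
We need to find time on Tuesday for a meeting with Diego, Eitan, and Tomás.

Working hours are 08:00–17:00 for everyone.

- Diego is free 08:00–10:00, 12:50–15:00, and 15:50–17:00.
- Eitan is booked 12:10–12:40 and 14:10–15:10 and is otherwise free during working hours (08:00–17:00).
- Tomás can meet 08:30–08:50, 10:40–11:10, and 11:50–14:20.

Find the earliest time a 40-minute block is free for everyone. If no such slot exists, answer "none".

Eitan free within 08:00–17:00: 08:00–12:10, 12:40–14:10, 15:10–17:00.
Diego ∩ Eitan: 08:00–10:00, 12:50–14:10, 15:50–17:00.
Diego ∩ Eitan ∩ Tomás: 08:30–08:50, 12:50–14:10.
Windows ≥ 40 min: 12:50–14:10.
Earliest such window starts at 12:50.

12:50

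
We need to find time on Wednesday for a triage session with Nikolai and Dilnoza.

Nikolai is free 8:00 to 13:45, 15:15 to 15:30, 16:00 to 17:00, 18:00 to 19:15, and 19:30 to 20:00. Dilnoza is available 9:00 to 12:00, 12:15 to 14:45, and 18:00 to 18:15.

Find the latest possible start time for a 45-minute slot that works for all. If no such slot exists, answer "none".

13:00

Nikolai ∩ Dilnoza: 09:00–12:00, 12:15–13:45, 18:00–18:15.
Windows ≥ 45 min: 09:00–12:00, 12:15–13:45.
Latest start in the last window 12:15–13:45 is 13:45 − 45 min = 13:00.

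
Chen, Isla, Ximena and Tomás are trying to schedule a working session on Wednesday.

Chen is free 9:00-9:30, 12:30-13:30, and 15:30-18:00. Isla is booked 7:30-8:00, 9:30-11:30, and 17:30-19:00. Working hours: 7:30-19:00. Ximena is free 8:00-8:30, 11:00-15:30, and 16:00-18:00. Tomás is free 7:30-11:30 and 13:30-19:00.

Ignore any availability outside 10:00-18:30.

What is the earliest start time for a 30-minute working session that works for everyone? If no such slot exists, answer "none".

Isla free within 07:30–19:00: 08:00–09:30, 11:30–17:30.
Chen ∩ Isla: 09:00–09:30, 12:30–13:30, 15:30–17:30.
Chen ∩ Isla ∩ Ximena: 12:30–13:30, 16:00–17:30.
Chen ∩ Isla ∩ Ximena ∩ Tomás: 16:00–17:30.
Restricted to 10:00–18:30: 16:00–17:30.
Windows ≥ 30 min: 16:00–17:30.
Earliest such window starts at 16:00.

16:00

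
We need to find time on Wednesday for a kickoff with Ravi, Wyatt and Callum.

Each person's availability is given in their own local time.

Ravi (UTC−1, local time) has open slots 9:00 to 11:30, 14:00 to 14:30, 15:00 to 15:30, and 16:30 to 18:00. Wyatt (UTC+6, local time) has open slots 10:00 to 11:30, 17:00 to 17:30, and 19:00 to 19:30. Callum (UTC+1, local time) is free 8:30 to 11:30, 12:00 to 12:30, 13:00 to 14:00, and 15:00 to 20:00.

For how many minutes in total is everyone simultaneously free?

Ravi → UTC: 10:00–12:30, 15:00–15:30, 16:00–16:30, 17:30–19:00.
Wyatt → UTC: 04:00–05:30, 11:00–11:30, 13:00–13:30.
Callum → UTC: 07:30–10:30, 11:00–11:30, 12:00–13:00, 14:00–19:00.
Ravi ∩ Wyatt: 11:00–11:30.
Ravi ∩ Wyatt ∩ Callum: 11:00–11:30.
Total common minutes: 30.

30 minutes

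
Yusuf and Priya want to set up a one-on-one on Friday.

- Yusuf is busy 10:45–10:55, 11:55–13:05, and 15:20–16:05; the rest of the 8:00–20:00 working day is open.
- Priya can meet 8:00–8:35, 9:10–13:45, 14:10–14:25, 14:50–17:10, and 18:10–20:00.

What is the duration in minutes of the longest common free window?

Yusuf free within 08:00–20:00: 08:00–10:45, 10:55–11:55, 13:05–15:20, 16:05–20:00.
Yusuf ∩ Priya: 08:00–08:35, 09:10–10:45, 10:55–11:55, 13:05–13:45, 14:10–14:25, 14:50–15:20, 16:05–17:10, 18:10–20:00.
Common window lengths: 35, 95, 60, 40, 15, 30, 65, 110 min; longest is 110.

110 minutes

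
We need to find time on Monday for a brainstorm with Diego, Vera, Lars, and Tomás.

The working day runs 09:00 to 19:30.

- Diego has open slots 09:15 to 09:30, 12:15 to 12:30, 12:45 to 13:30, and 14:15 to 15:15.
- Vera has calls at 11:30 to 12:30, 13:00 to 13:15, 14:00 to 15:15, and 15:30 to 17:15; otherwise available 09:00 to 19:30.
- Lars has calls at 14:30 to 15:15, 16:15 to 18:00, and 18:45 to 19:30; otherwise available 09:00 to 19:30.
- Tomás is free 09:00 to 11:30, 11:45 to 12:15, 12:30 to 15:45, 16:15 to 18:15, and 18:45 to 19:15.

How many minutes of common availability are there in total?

Vera free within 09:00–19:30: 09:00–11:30, 12:30–13:00, 13:15–14:00, 15:15–15:30, 17:15–19:30.
Lars free within 09:00–19:30: 09:00–14:30, 15:15–16:15, 18:00–18:45.
Diego ∩ Vera: 09:15–09:30, 12:45–13:00, 13:15–13:30.
Diego ∩ Vera ∩ Lars: 09:15–09:30, 12:45–13:00, 13:15–13:30.
Diego ∩ Vera ∩ Lars ∩ Tomás: 09:15–09:30, 12:45–13:00, 13:15–13:30.
Total common minutes: 15 + 15 + 15 = 45.

45 minutes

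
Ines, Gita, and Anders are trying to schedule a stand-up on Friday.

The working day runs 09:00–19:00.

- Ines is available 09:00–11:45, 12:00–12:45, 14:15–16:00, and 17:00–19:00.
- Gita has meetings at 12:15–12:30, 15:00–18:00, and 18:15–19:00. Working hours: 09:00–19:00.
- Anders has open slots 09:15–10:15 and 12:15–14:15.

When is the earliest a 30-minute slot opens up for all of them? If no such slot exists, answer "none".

09:15

Gita free within 09:00–19:00: 09:00–12:15, 12:30–15:00, 18:00–18:15.
Ines ∩ Gita: 09:00–11:45, 12:00–12:15, 12:30–12:45, 14:15–15:00, 18:00–18:15.
Ines ∩ Gita ∩ Anders: 09:15–10:15, 12:30–12:45.
Windows ≥ 30 min: 09:15–10:15.
Earliest such window starts at 09:15.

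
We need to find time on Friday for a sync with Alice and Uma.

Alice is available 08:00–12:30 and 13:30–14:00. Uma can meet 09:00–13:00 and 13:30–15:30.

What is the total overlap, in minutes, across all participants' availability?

Alice ∩ Uma: 09:00–12:30, 13:30–14:00.
Total common minutes: 210 + 30 = 240.

240 minutes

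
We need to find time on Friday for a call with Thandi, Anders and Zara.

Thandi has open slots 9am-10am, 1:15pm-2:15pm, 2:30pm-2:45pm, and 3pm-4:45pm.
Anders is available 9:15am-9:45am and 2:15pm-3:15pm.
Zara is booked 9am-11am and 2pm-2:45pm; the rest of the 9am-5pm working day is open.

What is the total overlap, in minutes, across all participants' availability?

15 minutes

Zara free within 09:00–17:00: 11:00–14:00, 14:45–17:00.
Thandi ∩ Anders: 09:15–09:45, 14:30–14:45, 15:00–15:15.
Thandi ∩ Anders ∩ Zara: 15:00–15:15.
Total common minutes: 15.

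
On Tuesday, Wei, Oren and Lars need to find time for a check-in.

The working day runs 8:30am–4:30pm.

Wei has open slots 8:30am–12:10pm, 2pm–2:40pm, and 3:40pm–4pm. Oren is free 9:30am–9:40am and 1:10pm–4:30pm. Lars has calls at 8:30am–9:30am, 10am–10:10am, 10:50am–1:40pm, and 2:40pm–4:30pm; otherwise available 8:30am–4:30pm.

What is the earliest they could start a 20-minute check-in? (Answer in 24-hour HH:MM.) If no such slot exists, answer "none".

14:00

Lars free within 08:30–16:30: 09:30–10:00, 10:10–10:50, 13:40–14:40.
Wei ∩ Oren: 09:30–09:40, 14:00–14:40, 15:40–16:00.
Wei ∩ Oren ∩ Lars: 09:30–09:40, 14:00–14:40.
Windows ≥ 20 min: 14:00–14:40.
Earliest such window starts at 14:00.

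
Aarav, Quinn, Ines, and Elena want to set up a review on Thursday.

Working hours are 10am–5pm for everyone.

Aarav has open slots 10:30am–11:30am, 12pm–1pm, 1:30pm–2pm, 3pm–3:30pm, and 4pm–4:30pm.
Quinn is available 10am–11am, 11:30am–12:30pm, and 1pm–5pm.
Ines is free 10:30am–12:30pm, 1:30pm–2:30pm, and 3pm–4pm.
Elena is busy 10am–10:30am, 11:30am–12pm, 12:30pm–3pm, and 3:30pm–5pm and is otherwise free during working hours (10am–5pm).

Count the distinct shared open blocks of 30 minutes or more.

3

Elena free within 10:00–17:00: 10:30–11:30, 12:00–12:30, 15:00–15:30.
Aarav ∩ Quinn: 10:30–11:00, 12:00–12:30, 13:30–14:00, 15:00–15:30, 16:00–16:30.
Aarav ∩ Quinn ∩ Ines: 10:30–11:00, 12:00–12:30, 13:30–14:00, 15:00–15:30.
Aarav ∩ Quinn ∩ Ines ∩ Elena: 10:30–11:00, 12:00–12:30, 15:00–15:30.
Windows ≥ 30 min: 10:30–11:00, 12:00–12:30, 15:00–15:30.
That's 3 windows.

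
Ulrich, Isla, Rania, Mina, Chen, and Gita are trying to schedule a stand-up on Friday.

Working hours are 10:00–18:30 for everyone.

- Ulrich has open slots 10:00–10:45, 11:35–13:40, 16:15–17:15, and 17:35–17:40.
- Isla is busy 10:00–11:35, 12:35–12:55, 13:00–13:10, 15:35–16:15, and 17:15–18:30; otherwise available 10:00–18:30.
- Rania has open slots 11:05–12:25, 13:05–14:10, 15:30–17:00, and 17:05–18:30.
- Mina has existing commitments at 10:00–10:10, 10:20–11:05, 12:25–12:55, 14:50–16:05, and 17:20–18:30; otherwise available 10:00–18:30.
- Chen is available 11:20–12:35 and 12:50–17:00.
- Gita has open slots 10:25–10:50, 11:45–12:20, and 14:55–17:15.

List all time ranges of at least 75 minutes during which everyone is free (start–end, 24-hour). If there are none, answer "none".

Isla free within 10:00–18:30: 11:35–12:35, 12:55–13:00, 13:10–15:35, 16:15–17:15.
Mina free within 10:00–18:30: 10:10–10:20, 11:05–12:25, 12:55–14:50, 16:05–17:20.
Ulrich ∩ Isla: 11:35–12:35, 12:55–13:00, 13:10–13:40, 16:15–17:15.
Ulrich ∩ Isla ∩ Rania: 11:35–12:25, 13:10–13:40, 16:15–17:00, 17:05–17:15.
Ulrich ∩ Isla ∩ Rania ∩ Mina: 11:35–12:25, 13:10–13:40, 16:15–17:00, 17:05–17:15.
Ulrich ∩ Isla ∩ Rania ∩ Mina ∩ Chen: 11:35–12:25, 13:10–13:40, 16:15–17:00.
Ulrich ∩ Isla ∩ Rania ∩ Mina ∩ Chen ∩ Gita: 11:45–12:20, 16:15–17:00.
Windows ≥ 75 min: (none).

none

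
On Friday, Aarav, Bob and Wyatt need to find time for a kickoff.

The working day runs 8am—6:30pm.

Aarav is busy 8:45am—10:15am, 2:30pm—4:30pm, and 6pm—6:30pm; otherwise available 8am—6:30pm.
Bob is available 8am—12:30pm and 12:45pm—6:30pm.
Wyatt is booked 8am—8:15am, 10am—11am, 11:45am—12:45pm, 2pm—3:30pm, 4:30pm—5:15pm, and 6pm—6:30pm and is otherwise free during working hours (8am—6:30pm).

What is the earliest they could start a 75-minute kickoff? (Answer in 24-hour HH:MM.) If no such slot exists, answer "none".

12:45

Aarav free within 08:00–18:30: 08:00–08:45, 10:15–14:30, 16:30–18:00.
Wyatt free within 08:00–18:30: 08:15–10:00, 11:00–11:45, 12:45–14:00, 15:30–16:30, 17:15–18:00.
Aarav ∩ Bob: 08:00–08:45, 10:15–12:30, 12:45–14:30, 16:30–18:00.
Aarav ∩ Bob ∩ Wyatt: 08:15–08:45, 11:00–11:45, 12:45–14:00, 17:15–18:00.
Windows ≥ 75 min: 12:45–14:00.
Earliest such window starts at 12:45.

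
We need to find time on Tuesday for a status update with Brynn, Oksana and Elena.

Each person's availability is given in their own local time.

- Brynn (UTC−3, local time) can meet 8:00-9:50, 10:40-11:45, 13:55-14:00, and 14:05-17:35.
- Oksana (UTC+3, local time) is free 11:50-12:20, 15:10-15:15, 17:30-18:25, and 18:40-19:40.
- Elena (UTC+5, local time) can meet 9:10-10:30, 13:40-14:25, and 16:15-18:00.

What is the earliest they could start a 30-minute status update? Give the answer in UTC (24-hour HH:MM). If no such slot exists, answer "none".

Brynn → UTC: 11:00–12:50, 13:40–14:45, 16:55–17:00, 17:05–20:35.
Oksana → UTC: 08:50–09:20, 12:10–12:15, 14:30–15:25, 15:40–16:40.
Elena → UTC: 04:10–05:30, 08:40–09:25, 11:15–13:00.
Brynn ∩ Oksana: 12:10–12:15, 14:30–14:45.
Brynn ∩ Oksana ∩ Elena: 12:10–12:15.
Windows ≥ 30 min: (none).

none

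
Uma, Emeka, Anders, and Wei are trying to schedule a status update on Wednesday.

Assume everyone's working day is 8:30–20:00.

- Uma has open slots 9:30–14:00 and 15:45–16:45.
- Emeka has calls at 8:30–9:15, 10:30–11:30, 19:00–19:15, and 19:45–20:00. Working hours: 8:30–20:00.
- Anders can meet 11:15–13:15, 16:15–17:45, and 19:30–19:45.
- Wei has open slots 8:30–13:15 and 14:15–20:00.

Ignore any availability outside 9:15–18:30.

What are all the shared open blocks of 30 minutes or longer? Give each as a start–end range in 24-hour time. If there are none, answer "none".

Emeka free within 08:30–20:00: 09:15–10:30, 11:30–19:00, 19:15–19:45.
Uma ∩ Emeka: 09:30–10:30, 11:30–14:00, 15:45–16:45.
Uma ∩ Emeka ∩ Anders: 11:30–13:15, 16:15–16:45.
Uma ∩ Emeka ∩ Anders ∩ Wei: 11:30–13:15, 16:15–16:45.
Restricted to 09:15–18:30: 11:30–13:15, 16:15–16:45.
Windows ≥ 30 min: 11:30–13:15, 16:15–16:45.

11:30–13:15, 16:15–16:45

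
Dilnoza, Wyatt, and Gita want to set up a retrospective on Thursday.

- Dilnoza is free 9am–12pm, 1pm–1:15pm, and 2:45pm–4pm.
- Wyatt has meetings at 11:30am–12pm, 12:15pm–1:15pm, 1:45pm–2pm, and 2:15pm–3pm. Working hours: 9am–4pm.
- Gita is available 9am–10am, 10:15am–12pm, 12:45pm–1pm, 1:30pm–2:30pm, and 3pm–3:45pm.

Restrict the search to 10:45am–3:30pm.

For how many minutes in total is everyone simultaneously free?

Wyatt free within 09:00–16:00: 09:00–11:30, 12:00–12:15, 13:15–13:45, 14:00–14:15, 15:00–16:00.
Dilnoza ∩ Wyatt: 09:00–11:30, 15:00–16:00.
Dilnoza ∩ Wyatt ∩ Gita: 09:00–10:00, 10:15–11:30, 15:00–15:45.
Restricted to 10:45–15:30: 10:45–11:30, 15:00–15:30.
Total common minutes: 45 + 30 = 75.

75 minutes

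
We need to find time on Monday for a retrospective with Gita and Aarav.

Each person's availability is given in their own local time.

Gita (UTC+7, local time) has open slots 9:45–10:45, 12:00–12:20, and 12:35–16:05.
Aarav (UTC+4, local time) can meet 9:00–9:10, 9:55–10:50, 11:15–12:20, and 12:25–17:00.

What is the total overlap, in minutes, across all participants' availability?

170 minutes

Gita → UTC: 02:45–03:45, 05:00–05:20, 05:35–09:05.
Aarav → UTC: 05:00–05:10, 05:55–06:50, 07:15–08:20, 08:25–13:00.
Gita ∩ Aarav: 05:00–05:10, 05:55–06:50, 07:15–08:20, 08:25–09:05.
Total common minutes: 10 + 55 + 65 + 40 = 170.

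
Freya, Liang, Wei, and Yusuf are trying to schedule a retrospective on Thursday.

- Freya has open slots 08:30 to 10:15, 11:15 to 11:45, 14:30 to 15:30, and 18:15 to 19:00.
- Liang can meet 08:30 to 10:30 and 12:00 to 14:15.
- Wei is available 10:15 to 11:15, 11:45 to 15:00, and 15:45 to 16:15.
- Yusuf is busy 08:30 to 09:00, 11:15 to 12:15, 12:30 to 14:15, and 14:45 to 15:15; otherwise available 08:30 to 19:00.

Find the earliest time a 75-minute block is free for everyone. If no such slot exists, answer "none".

Yusuf free within 08:30–19:00: 09:00–11:15, 12:15–12:30, 14:15–14:45, 15:15–19:00.
Freya ∩ Liang: 08:30–10:15.
Freya ∩ Liang ∩ Wei: (none).
Freya ∩ Liang ∩ Wei ∩ Yusuf: (none).
Windows ≥ 75 min: (none).

none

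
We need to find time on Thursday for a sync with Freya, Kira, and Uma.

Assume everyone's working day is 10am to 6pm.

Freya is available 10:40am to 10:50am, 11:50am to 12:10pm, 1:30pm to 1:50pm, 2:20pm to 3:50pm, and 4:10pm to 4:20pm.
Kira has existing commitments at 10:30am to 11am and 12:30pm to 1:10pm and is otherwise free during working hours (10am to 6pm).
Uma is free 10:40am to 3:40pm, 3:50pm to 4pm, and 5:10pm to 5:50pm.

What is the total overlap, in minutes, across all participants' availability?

Kira free within 10:00–18:00: 10:00–10:30, 11:00–12:30, 13:10–18:00.
Freya ∩ Kira: 11:50–12:10, 13:30–13:50, 14:20–15:50, 16:10–16:20.
Freya ∩ Kira ∩ Uma: 11:50–12:10, 13:30–13:50, 14:20–15:40.
Total common minutes: 20 + 20 + 80 = 120.

120 minutes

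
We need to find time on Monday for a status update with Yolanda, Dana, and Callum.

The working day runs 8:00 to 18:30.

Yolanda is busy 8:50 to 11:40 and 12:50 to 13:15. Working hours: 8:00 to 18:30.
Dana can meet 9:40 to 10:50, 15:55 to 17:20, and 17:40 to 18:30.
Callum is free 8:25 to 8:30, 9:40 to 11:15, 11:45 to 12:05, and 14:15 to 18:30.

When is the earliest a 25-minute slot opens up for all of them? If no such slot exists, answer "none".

Yolanda free within 08:00–18:30: 08:00–08:50, 11:40–12:50, 13:15–18:30.
Yolanda ∩ Dana: 15:55–17:20, 17:40–18:30.
Yolanda ∩ Dana ∩ Callum: 15:55–17:20, 17:40–18:30.
Windows ≥ 25 min: 15:55–17:20, 17:40–18:30.
Earliest such window starts at 15:55.

15:55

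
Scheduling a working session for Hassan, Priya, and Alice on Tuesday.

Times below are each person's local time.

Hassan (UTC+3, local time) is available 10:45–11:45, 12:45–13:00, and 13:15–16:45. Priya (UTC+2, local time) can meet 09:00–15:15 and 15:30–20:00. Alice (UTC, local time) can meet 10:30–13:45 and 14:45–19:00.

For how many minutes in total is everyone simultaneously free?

180 minutes

Hassan → UTC: 07:45–08:45, 09:45–10:00, 10:15–13:45.
Priya → UTC: 07:00–13:15, 13:30–18:00.
Alice → UTC: 10:30–13:45, 14:45–19:00.
Hassan ∩ Priya: 07:45–08:45, 09:45–10:00, 10:15–13:15, 13:30–13:45.
Hassan ∩ Priya ∩ Alice: 10:30–13:15, 13:30–13:45.
Total common minutes: 165 + 15 = 180.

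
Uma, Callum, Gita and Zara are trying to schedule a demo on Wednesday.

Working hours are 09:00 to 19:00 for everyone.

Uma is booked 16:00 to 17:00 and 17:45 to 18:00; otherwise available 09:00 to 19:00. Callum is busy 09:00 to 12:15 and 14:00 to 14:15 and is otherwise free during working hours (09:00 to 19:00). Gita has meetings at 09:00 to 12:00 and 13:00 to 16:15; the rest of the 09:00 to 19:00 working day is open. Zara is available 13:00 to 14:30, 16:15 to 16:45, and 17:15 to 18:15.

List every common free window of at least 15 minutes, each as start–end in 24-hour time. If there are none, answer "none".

Uma free within 09:00–19:00: 09:00–16:00, 17:00–17:45, 18:00–19:00.
Callum free within 09:00–19:00: 12:15–14:00, 14:15–19:00.
Gita free within 09:00–19:00: 12:00–13:00, 16:15–19:00.
Uma ∩ Callum: 12:15–14:00, 14:15–16:00, 17:00–17:45, 18:00–19:00.
Uma ∩ Callum ∩ Gita: 12:15–13:00, 17:00–17:45, 18:00–19:00.
Uma ∩ Callum ∩ Gita ∩ Zara: 17:15–17:45, 18:00–18:15.
Windows ≥ 15 min: 17:15–17:45, 18:00–18:15.

17:15–17:45, 18:00–18:15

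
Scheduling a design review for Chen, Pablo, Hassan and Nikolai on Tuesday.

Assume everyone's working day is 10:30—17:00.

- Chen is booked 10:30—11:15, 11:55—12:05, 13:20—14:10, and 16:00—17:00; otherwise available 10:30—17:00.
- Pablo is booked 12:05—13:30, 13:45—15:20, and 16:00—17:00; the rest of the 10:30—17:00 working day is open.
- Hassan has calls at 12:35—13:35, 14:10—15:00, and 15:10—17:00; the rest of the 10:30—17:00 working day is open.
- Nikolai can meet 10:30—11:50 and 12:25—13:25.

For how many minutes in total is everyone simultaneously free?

35 minutes

Chen free within 10:30–17:00: 11:15–11:55, 12:05–13:20, 14:10–16:00.
Pablo free within 10:30–17:00: 10:30–12:05, 13:30–13:45, 15:20–16:00.
Hassan free within 10:30–17:00: 10:30–12:35, 13:35–14:10, 15:00–15:10.
Chen ∩ Pablo: 11:15–11:55, 15:20–16:00.
Chen ∩ Pablo ∩ Hassan: 11:15–11:55.
Chen ∩ Pablo ∩ Hassan ∩ Nikolai: 11:15–11:50.
Total common minutes: 35.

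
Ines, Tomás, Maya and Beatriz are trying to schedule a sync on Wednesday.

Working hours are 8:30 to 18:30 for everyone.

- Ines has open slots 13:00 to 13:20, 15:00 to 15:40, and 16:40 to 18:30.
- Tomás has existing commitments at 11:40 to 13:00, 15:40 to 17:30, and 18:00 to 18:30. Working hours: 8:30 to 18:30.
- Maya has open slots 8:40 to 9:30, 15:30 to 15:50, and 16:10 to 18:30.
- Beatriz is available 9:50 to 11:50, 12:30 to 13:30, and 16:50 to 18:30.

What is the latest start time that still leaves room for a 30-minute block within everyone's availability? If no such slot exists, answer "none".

17:30

Tomás free within 08:30–18:30: 08:30–11:40, 13:00–15:40, 17:30–18:00.
Ines ∩ Tomás: 13:00–13:20, 15:00–15:40, 17:30–18:00.
Ines ∩ Tomás ∩ Maya: 15:30–15:40, 17:30–18:00.
Ines ∩ Tomás ∩ Maya ∩ Beatriz: 17:30–18:00.
Windows ≥ 30 min: 17:30–18:00.
Latest start in the last window 17:30–18:00 is 18:00 − 30 min = 17:30.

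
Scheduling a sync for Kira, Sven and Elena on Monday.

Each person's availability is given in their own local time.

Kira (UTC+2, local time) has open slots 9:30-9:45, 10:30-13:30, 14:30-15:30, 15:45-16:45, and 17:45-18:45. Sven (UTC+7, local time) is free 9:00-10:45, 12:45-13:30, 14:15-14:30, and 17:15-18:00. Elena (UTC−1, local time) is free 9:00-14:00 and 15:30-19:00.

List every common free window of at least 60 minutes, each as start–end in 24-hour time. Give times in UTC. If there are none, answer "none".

Kira → UTC: 07:30–07:45, 08:30–11:30, 12:30–13:30, 13:45–14:45, 15:45–16:45.
Sven → UTC: 02:00–03:45, 05:45–06:30, 07:15–07:30, 10:15–11:00.
Elena → UTC: 10:00–15:00, 16:30–20:00.
Kira ∩ Sven: 10:15–11:00.
Kira ∩ Sven ∩ Elena: 10:15–11:00.
Windows ≥ 60 min: (none).

none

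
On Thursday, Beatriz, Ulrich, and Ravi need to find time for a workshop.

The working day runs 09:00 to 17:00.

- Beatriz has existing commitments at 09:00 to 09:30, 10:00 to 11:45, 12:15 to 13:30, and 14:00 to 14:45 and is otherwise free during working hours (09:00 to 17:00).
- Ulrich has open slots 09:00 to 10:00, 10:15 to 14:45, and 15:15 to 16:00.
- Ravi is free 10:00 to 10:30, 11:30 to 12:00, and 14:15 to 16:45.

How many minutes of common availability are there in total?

Beatriz free within 09:00–17:00: 09:30–10:00, 11:45–12:15, 13:30–14:00, 14:45–17:00.
Beatriz ∩ Ulrich: 09:30–10:00, 11:45–12:15, 13:30–14:00, 15:15–16:00.
Beatriz ∩ Ulrich ∩ Ravi: 11:45–12:00, 15:15–16:00.
Total common minutes: 15 + 45 = 60.

60 minutes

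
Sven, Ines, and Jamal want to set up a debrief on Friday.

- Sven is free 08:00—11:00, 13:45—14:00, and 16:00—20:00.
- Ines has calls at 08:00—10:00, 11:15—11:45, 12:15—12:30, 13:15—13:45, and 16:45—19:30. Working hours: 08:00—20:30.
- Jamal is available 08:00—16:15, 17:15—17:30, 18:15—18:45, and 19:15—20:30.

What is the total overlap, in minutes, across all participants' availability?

Ines free within 08:00–20:30: 10:00–11:15, 11:45–12:15, 12:30–13:15, 13:45–16:45, 19:30–20:30.
Sven ∩ Ines: 10:00–11:00, 13:45–14:00, 16:00–16:45, 19:30–20:00.
Sven ∩ Ines ∩ Jamal: 10:00–11:00, 13:45–14:00, 16:00–16:15, 19:30–20:00.
Total common minutes: 60 + 15 + 15 + 30 = 120.

120 minutes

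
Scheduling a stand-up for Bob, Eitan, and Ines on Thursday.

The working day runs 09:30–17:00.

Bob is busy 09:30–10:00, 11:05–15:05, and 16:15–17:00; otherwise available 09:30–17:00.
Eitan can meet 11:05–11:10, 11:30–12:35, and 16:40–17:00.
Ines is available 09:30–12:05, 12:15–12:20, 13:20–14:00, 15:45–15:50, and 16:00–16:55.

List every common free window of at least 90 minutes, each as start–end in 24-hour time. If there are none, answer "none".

Bob free within 09:30–17:00: 10:00–11:05, 15:05–16:15.
Bob ∩ Eitan: (none).
Bob ∩ Eitan ∩ Ines: (none).
Windows ≥ 90 min: (none).

none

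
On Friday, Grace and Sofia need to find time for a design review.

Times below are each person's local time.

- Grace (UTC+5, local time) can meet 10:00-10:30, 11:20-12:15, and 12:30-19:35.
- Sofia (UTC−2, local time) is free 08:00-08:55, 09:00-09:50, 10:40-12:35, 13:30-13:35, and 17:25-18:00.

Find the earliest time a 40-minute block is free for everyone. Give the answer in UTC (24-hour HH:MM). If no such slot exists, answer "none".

10:00

Grace → UTC: 05:00–05:30, 06:20–07:15, 07:30–14:35.
Sofia → UTC: 10:00–10:55, 11:00–11:50, 12:40–14:35, 15:30–15:35, 19:25–20:00.
Grace ∩ Sofia: 10:00–10:55, 11:00–11:50, 12:40–14:35.
Windows ≥ 40 min: 10:00–10:55, 11:00–11:50, 12:40–14:35.
Earliest such window starts at 10:00.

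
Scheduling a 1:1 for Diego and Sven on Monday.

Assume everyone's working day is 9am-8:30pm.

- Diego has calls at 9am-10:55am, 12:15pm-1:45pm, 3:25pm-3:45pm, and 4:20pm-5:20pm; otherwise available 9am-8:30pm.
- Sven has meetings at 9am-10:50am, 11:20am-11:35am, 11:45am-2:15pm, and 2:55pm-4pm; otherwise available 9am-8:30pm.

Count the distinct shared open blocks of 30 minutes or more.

2

Diego free within 09:00–20:30: 10:55–12:15, 13:45–15:25, 15:45–16:20, 17:20–20:30.
Sven free within 09:00–20:30: 10:50–11:20, 11:35–11:45, 14:15–14:55, 16:00–20:30.
Diego ∩ Sven: 10:55–11:20, 11:35–11:45, 14:15–14:55, 16:00–16:20, 17:20–20:30.
Windows ≥ 30 min: 14:15–14:55, 17:20–20:30.
That's 2 windows.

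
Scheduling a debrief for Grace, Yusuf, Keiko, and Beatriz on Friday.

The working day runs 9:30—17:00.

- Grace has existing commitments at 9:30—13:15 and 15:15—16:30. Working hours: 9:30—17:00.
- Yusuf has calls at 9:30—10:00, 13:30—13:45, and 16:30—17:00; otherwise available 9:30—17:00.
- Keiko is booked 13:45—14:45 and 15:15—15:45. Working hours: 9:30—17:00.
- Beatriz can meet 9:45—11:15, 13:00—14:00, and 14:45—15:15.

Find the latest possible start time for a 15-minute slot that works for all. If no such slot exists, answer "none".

Grace free within 09:30–17:00: 13:15–15:15, 16:30–17:00.
Yusuf free within 09:30–17:00: 10:00–13:30, 13:45–16:30.
Keiko free within 09:30–17:00: 09:30–13:45, 14:45–15:15, 15:45–17:00.
Grace ∩ Yusuf: 13:15–13:30, 13:45–15:15.
Grace ∩ Yusuf ∩ Keiko: 13:15–13:30, 14:45–15:15.
Grace ∩ Yusuf ∩ Keiko ∩ Beatriz: 13:15–13:30, 14:45–15:15.
Windows ≥ 15 min: 13:15–13:30, 14:45–15:15.
Latest start in the last window 14:45–15:15 is 15:15 − 15 min = 15:00.

15:00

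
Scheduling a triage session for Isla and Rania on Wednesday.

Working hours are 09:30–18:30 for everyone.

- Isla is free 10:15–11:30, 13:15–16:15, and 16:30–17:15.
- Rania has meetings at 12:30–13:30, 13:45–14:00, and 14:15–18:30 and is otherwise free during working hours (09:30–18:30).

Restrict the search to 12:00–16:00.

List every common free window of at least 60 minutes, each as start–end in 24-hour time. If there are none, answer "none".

none

Rania free within 09:30–18:30: 09:30–12:30, 13:30–13:45, 14:00–14:15.
Isla ∩ Rania: 10:15–11:30, 13:30–13:45, 14:00–14:15.
Restricted to 12:00–16:00: 13:30–13:45, 14:00–14:15.
Windows ≥ 60 min: (none).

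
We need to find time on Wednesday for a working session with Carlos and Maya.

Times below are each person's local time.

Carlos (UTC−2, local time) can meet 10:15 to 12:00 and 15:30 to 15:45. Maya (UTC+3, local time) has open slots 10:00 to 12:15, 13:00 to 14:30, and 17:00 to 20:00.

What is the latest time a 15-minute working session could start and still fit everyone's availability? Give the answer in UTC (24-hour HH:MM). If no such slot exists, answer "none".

none

Carlos → UTC: 12:15–14:00, 17:30–17:45.
Maya → UTC: 07:00–09:15, 10:00–11:30, 14:00–17:00.
Carlos ∩ Maya: (none).
Windows ≥ 15 min: (none).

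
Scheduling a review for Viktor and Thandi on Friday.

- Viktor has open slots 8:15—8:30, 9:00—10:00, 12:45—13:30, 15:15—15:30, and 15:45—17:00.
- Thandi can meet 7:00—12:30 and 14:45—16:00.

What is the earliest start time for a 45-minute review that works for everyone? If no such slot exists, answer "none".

09:00

Viktor ∩ Thandi: 08:15–08:30, 09:00–10:00, 15:15–15:30, 15:45–16:00.
Windows ≥ 45 min: 09:00–10:00.
Earliest such window starts at 09:00.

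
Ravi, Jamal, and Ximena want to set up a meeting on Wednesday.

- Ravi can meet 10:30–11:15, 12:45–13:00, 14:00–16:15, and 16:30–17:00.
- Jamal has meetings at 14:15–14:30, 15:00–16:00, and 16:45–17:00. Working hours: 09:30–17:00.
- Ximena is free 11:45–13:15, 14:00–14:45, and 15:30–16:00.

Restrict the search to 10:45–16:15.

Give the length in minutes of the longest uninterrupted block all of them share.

15 minutes

Jamal free within 09:30–17:00: 09:30–14:15, 14:30–15:00, 16:00–16:45.
Ravi ∩ Jamal: 10:30–11:15, 12:45–13:00, 14:00–14:15, 14:30–15:00, 16:00–16:15, 16:30–16:45.
Ravi ∩ Jamal ∩ Ximena: 12:45–13:00, 14:00–14:15, 14:30–14:45.
Restricted to 10:45–16:15: 12:45–13:00, 14:00–14:15, 14:30–14:45.
Common window lengths: 15, 15, 15 min; longest is 15.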